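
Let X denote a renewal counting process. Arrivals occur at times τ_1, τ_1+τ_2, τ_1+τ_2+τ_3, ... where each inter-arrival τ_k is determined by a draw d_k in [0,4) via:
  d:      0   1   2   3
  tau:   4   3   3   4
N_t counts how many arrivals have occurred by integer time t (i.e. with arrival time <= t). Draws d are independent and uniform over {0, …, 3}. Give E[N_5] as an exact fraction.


Inter-arrival values over d=0..3: [4, 3, 3, 4]
Each d has probability 1/4, so the pmf of τ is: f(3) = 1/2, f(4) = 1/2
Renewal equation for m(n) = E[N_n]: condition on τ_1 = k (if k <= n, one arrival plus a fresh copy on the remaining n−k steps): m(n) = F(n) + Σ_{k<=n} f(k)·m(n−k), where F(n) = P(τ <= n) and m(0) = 0
m(1) = F(1) = 0
m(2) = F(2) = 0
m(3) = F(3) = 1/2
m(4) = F(4) = 1
m(5) = F(5) = 1
E[N_5] = m(5) = 1

1


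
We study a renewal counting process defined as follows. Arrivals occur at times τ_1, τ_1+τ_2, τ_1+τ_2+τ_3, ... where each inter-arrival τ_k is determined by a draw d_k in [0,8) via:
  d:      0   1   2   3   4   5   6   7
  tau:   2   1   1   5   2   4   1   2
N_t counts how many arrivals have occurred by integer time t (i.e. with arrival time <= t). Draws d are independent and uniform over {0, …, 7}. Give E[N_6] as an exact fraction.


Inter-arrival values over d=0..7: [2, 1, 1, 5, 2, 4, 1, 2]
Each d has probability 1/8, so the pmf of τ is: f(1) = 3/8, f(2) = 3/8, f(4) = 1/8, f(5) = 1/8
Renewal equation for m(n) = E[N_n]: condition on τ_1 = k (if k <= n, one arrival plus a fresh copy on the remaining n−k steps): m(n) = F(n) + Σ_{k<=n} f(k)·m(n−k), where F(n) = P(τ <= n) and m(0) = 0
m(1) = F(1) = 3/8
m(2) = F(2) + f(1)·m(1) = 3/4 + 3/8·3/8 = 57/64
m(3) = F(3) + f(1)·m(2) + f(2)·m(1) = 3/4 + 3/8·57/64 + 3/8·3/8 = 627/512
m(4) = F(4) + f(1)·m(3) + f(2)·m(2) = 7/8 + 3/8·627/512 + 3/8·57/64 = 6833/4096
m(5) = F(5) + f(1)·m(4) + f(2)·m(3) + f(4)·m(1) = 1 + 3/8·6833/4096 + 3/8·627/512 + 1/8·3/8 = 69851/32768
m(6) = F(6) + f(1)·m(5) + f(2)·m(4) + f(4)·m(2) + f(5)·m(1) = 1 + 3/8·69851/32768 + 3/8·6833/4096 + 1/8·57/64 + 1/8·3/8 = 677161/262144
E[N_6] = m(6) = 677161/262144

677161/262144


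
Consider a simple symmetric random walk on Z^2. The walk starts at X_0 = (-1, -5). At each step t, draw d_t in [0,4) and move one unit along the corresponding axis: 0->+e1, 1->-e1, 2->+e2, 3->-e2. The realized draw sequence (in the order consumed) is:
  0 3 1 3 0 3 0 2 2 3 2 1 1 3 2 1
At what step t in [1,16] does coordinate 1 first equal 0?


t=0: X=(-1, -5), d=0 → +e1, X_1=(0, -5)
t=1: X=(0, -5), d=3 → -e2, X_2=(0, -6)
t=2: X=(0, -6), d=1 → -e1, X_3=(-1, -6)
t=3: X=(-1, -6), d=3 → -e2, X_4=(-1, -7)
t=4: X=(-1, -7), d=0 → +e1, X_5=(0, -7)
t=5: X=(0, -7), d=3 → -e2, X_6=(0, -8)
t=6: X=(0, -8), d=0 → +e1, X_7=(1, -8)
t=7: X=(1, -8), d=2 → +e2, X_8=(1, -7)
t=8: X=(1, -7), d=2 → +e2, X_9=(1, -6)
t=9: X=(1, -6), d=3 → -e2, X_10=(1, -7)
t=10: X=(1, -7), d=2 → +e2, X_11=(1, -6)
t=11: X=(1, -6), d=1 → -e1, X_12=(0, -6)
t=12: X=(0, -6), d=1 → -e1, X_13=(-1, -6)
t=13: X=(-1, -6), d=3 → -e2, X_14=(-1, -7)
t=14: X=(-1, -7), d=2 → +e2, X_15=(-1, -6)
t=15: X=(-1, -6), d=1 → -e1, X_16=(-2, -6)

1


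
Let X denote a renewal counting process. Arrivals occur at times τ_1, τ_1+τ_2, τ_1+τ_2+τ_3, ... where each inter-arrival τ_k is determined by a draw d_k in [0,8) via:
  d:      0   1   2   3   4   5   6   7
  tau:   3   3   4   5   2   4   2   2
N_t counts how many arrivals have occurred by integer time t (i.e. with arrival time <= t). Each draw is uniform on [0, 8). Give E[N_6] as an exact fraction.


835/512

Inter-arrival values over d=0..7: [3, 3, 4, 5, 2, 4, 2, 2]
Each d has probability 1/8, so the pmf of τ is: f(2) = 3/8, f(3) = 1/4, f(4) = 1/4, f(5) = 1/8
Renewal equation for m(n) = E[N_n]: condition on τ_1 = k (if k <= n, one arrival plus a fresh copy on the remaining n−k steps): m(n) = F(n) + Σ_{k<=n} f(k)·m(n−k), where F(n) = P(τ <= n) and m(0) = 0
m(1) = F(1) = 0
m(2) = F(2) = 3/8
m(3) = F(3) = 5/8
m(4) = F(4) + f(2)·m(2) = 7/8 + 3/8·3/8 = 65/64
m(5) = F(5) + f(2)·m(3) + f(3)·m(2) = 1 + 3/8·5/8 + 1/4·3/8 = 85/64
m(6) = F(6) + f(2)·m(4) + f(3)·m(3) + f(4)·m(2) = 1 + 3/8·65/64 + 1/4·5/8 + 1/4·3/8 = 835/512
E[N_6] = m(6) = 835/512


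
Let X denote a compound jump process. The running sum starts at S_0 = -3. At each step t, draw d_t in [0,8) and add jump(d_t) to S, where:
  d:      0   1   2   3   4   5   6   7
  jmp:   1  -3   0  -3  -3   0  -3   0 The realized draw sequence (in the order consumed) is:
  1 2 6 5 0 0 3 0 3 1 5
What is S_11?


t=0: S=-3, d=1, jump=-3, S_1=-6
t=1: S=-6, d=2, jump=0, S_2=-6
t=2: S=-6, d=6, jump=-3, S_3=-9
t=3: S=-9, d=5, jump=0, S_4=-9
t=4: S=-9, d=0, jump=1, S_5=-8
t=5: S=-8, d=0, jump=1, S_6=-7
t=6: S=-7, d=3, jump=-3, S_7=-10
t=7: S=-10, d=0, jump=1, S_8=-9
t=8: S=-9, d=3, jump=-3, S_9=-12
t=9: S=-12, d=1, jump=-3, S_10=-15
t=10: S=-15, d=5, jump=0, S_11=-15

-15


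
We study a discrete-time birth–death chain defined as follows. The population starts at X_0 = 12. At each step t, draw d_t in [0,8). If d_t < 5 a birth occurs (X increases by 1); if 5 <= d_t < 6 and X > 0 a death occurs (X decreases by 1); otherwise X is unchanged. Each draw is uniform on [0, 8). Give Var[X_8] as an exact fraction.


X can drop by at most 1 per step and X_0 = 12 > T = 8, so X_t >= 12 − t >= 4 > 0 for every t <= 8: the floor at 0 (the 'and X > 0' condition) never binds. Hence X_8 = X_0 + Σ_{t<8} Y_t with i.i.d. increments Y_t = y(d_t) ∈ {+1, −1, 0}.
Outcome values over d=0..7: [1, 1, 1, 1, 1, -1, 0, 0]
Σy = 4, Σy² = 6, M = 8
μ = 4/8 = 1/2,  σ² = 6/8 − (1/2)² = 1/2
Independent increments: Var[X_8] = 8·σ² = 8·(1/2) = 4

4


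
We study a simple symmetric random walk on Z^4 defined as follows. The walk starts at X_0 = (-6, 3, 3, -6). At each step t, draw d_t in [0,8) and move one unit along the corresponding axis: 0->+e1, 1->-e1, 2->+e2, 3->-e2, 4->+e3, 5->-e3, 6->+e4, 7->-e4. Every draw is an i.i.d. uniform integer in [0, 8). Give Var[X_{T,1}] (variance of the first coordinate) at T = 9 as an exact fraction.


Outcome values over d=0..7: [1, -1, 0, 0, 0, 0, 0, 0]
Σy = 0, Σy² = 2, M = 8
μ = 0/8 = 0,  σ² = 2/8 − (0)² = 1/4
Independent increments: Var[X_9] = 9·σ² = 9·(1/4) = 9/4

9/4


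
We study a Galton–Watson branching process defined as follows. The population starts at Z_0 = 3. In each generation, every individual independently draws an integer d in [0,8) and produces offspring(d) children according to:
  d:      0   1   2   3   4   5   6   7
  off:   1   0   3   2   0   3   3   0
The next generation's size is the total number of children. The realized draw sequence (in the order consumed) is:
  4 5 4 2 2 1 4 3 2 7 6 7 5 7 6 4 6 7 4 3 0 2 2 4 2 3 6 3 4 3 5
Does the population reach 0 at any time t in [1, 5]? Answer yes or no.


no

gen 0: Z_0=3, draws=[4, 5, 4], offspring=[0, 3, 0], Z_1=3
gen 1: Z_1=3, draws=[2, 2, 1], offspring=[3, 3, 0], Z_2=6
gen 2: Z_2=6, draws=[4, 3, 2, 7, 6, 7], offspring=[0, 2, 3, 0, 3, 0], Z_3=8
gen 3: Z_3=8, draws=[5, 7, 6, 4, 6, 7, 4, 3], offspring=[3, 0, 3, 0, 3, 0, 0, 2], Z_4=11
gen 4: Z_4=11, draws=[0, 2, 2, 4, 2, 3, 6, 3, 4, 3, 5], offspring=[1, 3, 3, 0, 3, 2, 3, 2, 0, 2, 3], Z_5=22


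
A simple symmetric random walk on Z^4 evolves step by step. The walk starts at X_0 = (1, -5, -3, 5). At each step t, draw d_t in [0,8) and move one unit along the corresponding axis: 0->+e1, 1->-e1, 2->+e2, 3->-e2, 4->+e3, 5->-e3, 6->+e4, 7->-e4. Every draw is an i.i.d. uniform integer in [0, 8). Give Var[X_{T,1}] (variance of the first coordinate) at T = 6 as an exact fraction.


3/2

Outcome values over d=0..7: [1, -1, 0, 0, 0, 0, 0, 0]
Σy = 0, Σy² = 2, M = 8
μ = 0/8 = 0,  σ² = 2/8 − (0)² = 1/4
Independent increments: Var[X_6] = 6·σ² = 6·(1/4) = 3/2


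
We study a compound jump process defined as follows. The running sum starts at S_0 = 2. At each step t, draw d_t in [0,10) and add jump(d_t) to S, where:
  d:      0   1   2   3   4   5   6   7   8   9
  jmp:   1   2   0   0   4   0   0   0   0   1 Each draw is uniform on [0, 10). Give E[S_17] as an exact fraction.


Outcome values over d=0..9: [1, 2, 0, 0, 4, 0, 0, 0, 0, 1]
Σy = 8, Σy² = 22, M = 10
μ = 8/10 = 4/5,  σ² = 22/10 − (4/5)² = 39/25
E[S_17] = 2 + 17·(4/5) = 78/5

78/5


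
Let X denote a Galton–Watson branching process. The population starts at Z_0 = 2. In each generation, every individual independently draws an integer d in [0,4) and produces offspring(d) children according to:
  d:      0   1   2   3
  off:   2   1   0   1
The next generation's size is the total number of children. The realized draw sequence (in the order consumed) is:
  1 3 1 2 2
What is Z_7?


0

gen 0: Z_0=2, draws=[1, 3], offspring=[1, 1], Z_1=2
gen 1: Z_1=2, draws=[1, 2], offspring=[1, 0], Z_2=1
gen 2: Z_2=1, draws=[2], offspring=[0], Z_3=0
gen 3: Z_3=0, draws=[], offspring=[], Z_4=0
gen 4: Z_4=0, draws=[], offspring=[], Z_5=0
gen 5: Z_5=0, draws=[], offspring=[], Z_6=0
gen 6: Z_6=0, draws=[], offspring=[], Z_7=0


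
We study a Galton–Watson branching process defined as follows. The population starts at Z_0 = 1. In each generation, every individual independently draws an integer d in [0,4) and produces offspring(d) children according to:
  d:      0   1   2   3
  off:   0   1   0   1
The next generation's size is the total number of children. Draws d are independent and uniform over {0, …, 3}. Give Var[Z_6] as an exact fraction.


63/4096

Outcome values over d=0..3: [0, 1, 0, 1]
Σy = 2, Σy² = 2, M = 4
μ = 2/4 = 1/2,  σ² = 2/4 − (1/2)² = 1/4
V_0 = 0, E_0 = 1
V_1 = 1/4·E_0 + (1/2)²·V_0 = 1/4;  E_1 = 1/2
V_2 = 1/4·E_1 + (1/2)²·V_1 = 3/16;  E_2 = 1/4
V_3 = 1/4·E_2 + (1/2)²·V_2 = 7/64;  E_3 = 1/8
V_4 = 1/4·E_3 + (1/2)²·V_3 = 15/256;  E_4 = 1/16
V_5 = 1/4·E_4 + (1/2)²·V_4 = 31/1024;  E_5 = 1/32
V_6 = 1/4·E_5 + (1/2)²·V_5 = 63/4096;  E_6 = 1/64


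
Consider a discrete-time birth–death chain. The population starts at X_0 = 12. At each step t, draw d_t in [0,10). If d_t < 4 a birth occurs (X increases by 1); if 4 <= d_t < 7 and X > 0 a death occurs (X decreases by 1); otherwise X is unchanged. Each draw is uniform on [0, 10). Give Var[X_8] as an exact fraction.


X can drop by at most 1 per step and X_0 = 12 > T = 8, so X_t >= 12 − t >= 4 > 0 for every t <= 8: the floor at 0 (the 'and X > 0' condition) never binds. Hence X_8 = X_0 + Σ_{t<8} Y_t with i.i.d. increments Y_t = y(d_t) ∈ {+1, −1, 0}.
Outcome values over d=0..9: [1, 1, 1, 1, -1, -1, -1, 0, 0, 0]
Σy = 1, Σy² = 7, M = 10
μ = 1/10 = 1/10,  σ² = 7/10 − (1/10)² = 69/100
Independent increments: Var[X_8] = 8·σ² = 8·(69/100) = 138/25

138/25


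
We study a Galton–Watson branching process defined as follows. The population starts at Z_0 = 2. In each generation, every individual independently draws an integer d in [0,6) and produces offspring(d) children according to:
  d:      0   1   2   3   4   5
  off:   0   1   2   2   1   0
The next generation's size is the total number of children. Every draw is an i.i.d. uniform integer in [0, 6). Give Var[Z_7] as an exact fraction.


Outcome values over d=0..5: [0, 1, 2, 2, 1, 0]
Σy = 6, Σy² = 10, M = 6
μ = 6/6 = 1,  σ² = 10/6 − (1)² = 2/3
V_0 = 0, E_0 = 2
V_1 = 2/3·E_0 + (1)²·V_0 = 4/3;  E_1 = 2
V_2 = 2/3·E_1 + (1)²·V_1 = 8/3;  E_2 = 2
V_3 = 2/3·E_2 + (1)²·V_2 = 4;  E_3 = 2
V_4 = 2/3·E_3 + (1)²·V_3 = 16/3;  E_4 = 2
V_5 = 2/3·E_4 + (1)²·V_4 = 20/3;  E_5 = 2
V_6 = 2/3·E_5 + (1)²·V_5 = 8;  E_6 = 2
V_7 = 2/3·E_6 + (1)²·V_6 = 28/3;  E_7 = 2

28/3


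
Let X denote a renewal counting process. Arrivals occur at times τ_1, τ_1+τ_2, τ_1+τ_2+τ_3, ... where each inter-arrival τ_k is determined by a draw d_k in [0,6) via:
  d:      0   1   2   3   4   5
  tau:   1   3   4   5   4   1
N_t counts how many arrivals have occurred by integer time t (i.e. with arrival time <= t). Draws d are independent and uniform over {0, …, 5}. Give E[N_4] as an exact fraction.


179/162

Inter-arrival values over d=0..5: [1, 3, 4, 5, 4, 1]
Each d has probability 1/6, so the pmf of τ is: f(1) = 1/3, f(3) = 1/6, f(4) = 1/3, f(5) = 1/6
Renewal equation for m(n) = E[N_n]: condition on τ_1 = k (if k <= n, one arrival plus a fresh copy on the remaining n−k steps): m(n) = F(n) + Σ_{k<=n} f(k)·m(n−k), where F(n) = P(τ <= n) and m(0) = 0
m(1) = F(1) = 1/3
m(2) = F(2) + f(1)·m(1) = 1/3 + 1/3·1/3 = 4/9
m(3) = F(3) + f(1)·m(2) = 1/2 + 1/3·4/9 = 35/54
m(4) = F(4) + f(1)·m(3) + f(3)·m(1) = 5/6 + 1/3·35/54 + 1/6·1/3 = 179/162
E[N_4] = m(4) = 179/162


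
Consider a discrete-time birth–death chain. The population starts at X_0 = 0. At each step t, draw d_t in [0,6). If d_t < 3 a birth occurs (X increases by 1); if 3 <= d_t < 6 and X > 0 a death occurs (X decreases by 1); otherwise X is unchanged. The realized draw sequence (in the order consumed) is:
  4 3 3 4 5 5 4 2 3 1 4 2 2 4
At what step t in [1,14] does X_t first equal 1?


8

t=0: X=0, d=4 → hold, X_1=0
t=1: X=0, d=3 → hold, X_2=0
t=2: X=0, d=3 → hold, X_3=0
t=3: X=0, d=4 → hold, X_4=0
t=4: X=0, d=5 → hold, X_5=0
t=5: X=0, d=5 → hold, X_6=0
t=6: X=0, d=4 → hold, X_7=0
t=7: X=0, d=2 → birth, X_8=1
t=8: X=1, d=3 → death, X_9=0
t=9: X=0, d=1 → birth, X_10=1
t=10: X=1, d=4 → death, X_11=0
t=11: X=0, d=2 → birth, X_12=1
t=12: X=1, d=2 → birth, X_13=2
t=13: X=2, d=4 → death, X_14=1


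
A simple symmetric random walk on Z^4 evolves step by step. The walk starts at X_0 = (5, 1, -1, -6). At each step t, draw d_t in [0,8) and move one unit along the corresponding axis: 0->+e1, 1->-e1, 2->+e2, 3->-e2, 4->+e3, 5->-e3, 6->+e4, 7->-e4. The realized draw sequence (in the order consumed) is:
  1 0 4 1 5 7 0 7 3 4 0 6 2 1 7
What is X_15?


(5, 1, 0, -8)

t=0: X=(5, 1, -1, -6), d=1 → -e1, X_1=(4, 1, -1, -6)
t=1: X=(4, 1, -1, -6), d=0 → +e1, X_2=(5, 1, -1, -6)
t=2: X=(5, 1, -1, -6), d=4 → +e3, X_3=(5, 1, 0, -6)
t=3: X=(5, 1, 0, -6), d=1 → -e1, X_4=(4, 1, 0, -6)
t=4: X=(4, 1, 0, -6), d=5 → -e3, X_5=(4, 1, -1, -6)
t=5: X=(4, 1, -1, -6), d=7 → -e4, X_6=(4, 1, -1, -7)
t=6: X=(4, 1, -1, -7), d=0 → +e1, X_7=(5, 1, -1, -7)
t=7: X=(5, 1, -1, -7), d=7 → -e4, X_8=(5, 1, -1, -8)
t=8: X=(5, 1, -1, -8), d=3 → -e2, X_9=(5, 0, -1, -8)
t=9: X=(5, 0, -1, -8), d=4 → +e3, X_10=(5, 0, 0, -8)
t=10: X=(5, 0, 0, -8), d=0 → +e1, X_11=(6, 0, 0, -8)
t=11: X=(6, 0, 0, -8), d=6 → +e4, X_12=(6, 0, 0, -7)
t=12: X=(6, 0, 0, -7), d=2 → +e2, X_13=(6, 1, 0, -7)
t=13: X=(6, 1, 0, -7), d=1 → -e1, X_14=(5, 1, 0, -7)
t=14: X=(5, 1, 0, -7), d=7 → -e4, X_15=(5, 1, 0, -8)


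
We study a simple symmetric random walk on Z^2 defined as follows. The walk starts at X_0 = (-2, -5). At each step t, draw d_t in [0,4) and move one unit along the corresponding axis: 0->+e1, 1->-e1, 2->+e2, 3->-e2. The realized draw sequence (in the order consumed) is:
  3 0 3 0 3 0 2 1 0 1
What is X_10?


t=0: X=(-2, -5), d=3 → -e2, X_1=(-2, -6)
t=1: X=(-2, -6), d=0 → +e1, X_2=(-1, -6)
t=2: X=(-1, -6), d=3 → -e2, X_3=(-1, -7)
t=3: X=(-1, -7), d=0 → +e1, X_4=(0, -7)
t=4: X=(0, -7), d=3 → -e2, X_5=(0, -8)
t=5: X=(0, -8), d=0 → +e1, X_6=(1, -8)
t=6: X=(1, -8), d=2 → +e2, X_7=(1, -7)
t=7: X=(1, -7), d=1 → -e1, X_8=(0, -7)
t=8: X=(0, -7), d=0 → +e1, X_9=(1, -7)
t=9: X=(1, -7), d=1 → -e1, X_10=(0, -7)

(0, -7)


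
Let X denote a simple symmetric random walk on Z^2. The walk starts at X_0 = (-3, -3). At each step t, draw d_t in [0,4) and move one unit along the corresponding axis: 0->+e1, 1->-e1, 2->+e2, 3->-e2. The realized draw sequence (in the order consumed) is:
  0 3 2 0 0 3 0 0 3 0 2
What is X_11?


t=0: X=(-3, -3), d=0 → +e1, X_1=(-2, -3)
t=1: X=(-2, -3), d=3 → -e2, X_2=(-2, -4)
t=2: X=(-2, -4), d=2 → +e2, X_3=(-2, -3)
t=3: X=(-2, -3), d=0 → +e1, X_4=(-1, -3)
t=4: X=(-1, -3), d=0 → +e1, X_5=(0, -3)
t=5: X=(0, -3), d=3 → -e2, X_6=(0, -4)
t=6: X=(0, -4), d=0 → +e1, X_7=(1, -4)
t=7: X=(1, -4), d=0 → +e1, X_8=(2, -4)
t=8: X=(2, -4), d=3 → -e2, X_9=(2, -5)
t=9: X=(2, -5), d=0 → +e1, X_10=(3, -5)
t=10: X=(3, -5), d=2 → +e2, X_11=(3, -4)

(3, -4)


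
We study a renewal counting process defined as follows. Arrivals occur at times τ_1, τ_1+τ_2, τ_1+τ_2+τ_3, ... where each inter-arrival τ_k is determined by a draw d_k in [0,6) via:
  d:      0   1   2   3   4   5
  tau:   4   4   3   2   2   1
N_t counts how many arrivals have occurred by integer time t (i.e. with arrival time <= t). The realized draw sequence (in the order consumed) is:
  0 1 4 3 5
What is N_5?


1

draw d_1=0: τ_1=4, arrival time A_1=4
draw d_2=1: τ_2=4, arrival time A_2=8
draw d_3=4: τ_3=2, arrival time A_3=10
draw d_4=3: τ_4=2, arrival time A_4=12
draw d_5=5: τ_5=1, arrival time A_5=13
N_t over t=0..5: 0:0 1:0 2:0 3:0 4:1 5:1


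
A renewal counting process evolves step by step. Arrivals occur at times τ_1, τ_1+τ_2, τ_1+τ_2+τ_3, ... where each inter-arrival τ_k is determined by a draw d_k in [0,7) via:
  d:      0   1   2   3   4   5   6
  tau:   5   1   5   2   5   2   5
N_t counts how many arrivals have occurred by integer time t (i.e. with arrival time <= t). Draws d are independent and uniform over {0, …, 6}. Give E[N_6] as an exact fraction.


Inter-arrival values over d=0..6: [5, 1, 5, 2, 5, 2, 5]
Each d has probability 1/7, so the pmf of τ is: f(1) = 1/7, f(2) = 2/7, f(5) = 4/7
Renewal equation for m(n) = E[N_n]: condition on τ_1 = k (if k <= n, one arrival plus a fresh copy on the remaining n−k steps): m(n) = F(n) + Σ_{k<=n} f(k)·m(n−k), where F(n) = P(τ <= n) and m(0) = 0
m(1) = F(1) = 1/7
m(2) = F(2) + f(1)·m(1) = 3/7 + 1/7·1/7 = 22/49
m(3) = F(3) + f(1)·m(2) + f(2)·m(1) = 3/7 + 1/7·22/49 + 2/7·1/7 = 183/343
m(4) = F(4) + f(1)·m(3) + f(2)·m(2) = 3/7 + 1/7·183/343 + 2/7·22/49 = 1520/2401
m(5) = F(5) + f(1)·m(4) + f(2)·m(3) = 1 + 1/7·1520/2401 + 2/7·183/343 = 20889/16807
m(6) = F(6) + f(1)·m(5) + f(2)·m(4) + f(5)·m(1) = 1 + 1/7·20889/16807 + 2/7·1520/2401 + 4/7·1/7 = 169422/117649
E[N_6] = m(6) = 169422/117649

169422/117649


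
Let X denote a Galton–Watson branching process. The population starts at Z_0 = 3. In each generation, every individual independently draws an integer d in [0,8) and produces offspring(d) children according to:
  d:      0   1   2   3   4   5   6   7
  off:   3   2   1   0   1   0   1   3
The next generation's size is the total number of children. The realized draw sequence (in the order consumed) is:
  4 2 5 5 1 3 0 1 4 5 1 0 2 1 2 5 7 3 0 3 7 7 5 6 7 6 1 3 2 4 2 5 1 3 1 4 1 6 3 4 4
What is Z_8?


13

gen 0: Z_0=3, draws=[4, 2, 5], offspring=[1, 1, 0], Z_1=2
gen 1: Z_1=2, draws=[5, 1], offspring=[0, 2], Z_2=2
gen 2: Z_2=2, draws=[3, 0], offspring=[0, 3], Z_3=3
gen 3: Z_3=3, draws=[1, 4, 5], offspring=[2, 1, 0], Z_4=3
gen 4: Z_4=3, draws=[1, 0, 2], offspring=[2, 3, 1], Z_5=6
gen 5: Z_5=6, draws=[1, 2, 5, 7, 3, 0], offspring=[2, 1, 0, 3, 0, 3], Z_6=9
gen 6: Z_6=9, draws=[3, 7, 7, 5, 6, 7, 6, 1, 3], offspring=[0, 3, 3, 0, 1, 3, 1, 2, 0], Z_7=13
gen 7: Z_7=13, draws=[2, 4, 2, 5, 1, 3, 1, 4, 1, 6, 3, 4, 4], offspring=[1, 1, 1, 0, 2, 0, 2, 1, 2, 1, 0, 1, 1], Z_8=13


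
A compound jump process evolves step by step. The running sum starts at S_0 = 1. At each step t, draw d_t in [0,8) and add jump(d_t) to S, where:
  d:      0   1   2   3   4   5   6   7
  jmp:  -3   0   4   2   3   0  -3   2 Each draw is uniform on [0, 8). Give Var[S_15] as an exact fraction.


Outcome values over d=0..7: [-3, 0, 4, 2, 3, 0, -3, 2]
Σy = 5, Σy² = 51, M = 8
μ = 5/8 = 5/8,  σ² = 51/8 − (5/8)² = 383/64
Independent increments: Var[S_15] = 15·σ² = 15·(383/64) = 5745/64

5745/64


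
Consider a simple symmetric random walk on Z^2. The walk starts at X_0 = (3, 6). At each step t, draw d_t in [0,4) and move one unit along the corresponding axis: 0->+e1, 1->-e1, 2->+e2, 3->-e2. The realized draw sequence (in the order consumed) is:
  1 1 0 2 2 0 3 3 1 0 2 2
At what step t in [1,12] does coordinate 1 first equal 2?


t=0: X=(3, 6), d=1 → -e1, X_1=(2, 6)
t=1: X=(2, 6), d=1 → -e1, X_2=(1, 6)
t=2: X=(1, 6), d=0 → +e1, X_3=(2, 6)
t=3: X=(2, 6), d=2 → +e2, X_4=(2, 7)
t=4: X=(2, 7), d=2 → +e2, X_5=(2, 8)
t=5: X=(2, 8), d=0 → +e1, X_6=(3, 8)
t=6: X=(3, 8), d=3 → -e2, X_7=(3, 7)
t=7: X=(3, 7), d=3 → -e2, X_8=(3, 6)
t=8: X=(3, 6), d=1 → -e1, X_9=(2, 6)
t=9: X=(2, 6), d=0 → +e1, X_10=(3, 6)
t=10: X=(3, 6), d=2 → +e2, X_11=(3, 7)
t=11: X=(3, 7), d=2 → +e2, X_12=(3, 8)

1


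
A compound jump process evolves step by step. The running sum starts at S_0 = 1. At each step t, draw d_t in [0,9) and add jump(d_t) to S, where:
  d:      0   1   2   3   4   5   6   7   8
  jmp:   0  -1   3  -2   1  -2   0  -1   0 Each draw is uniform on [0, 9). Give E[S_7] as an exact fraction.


-5/9

Outcome values over d=0..8: [0, -1, 3, -2, 1, -2, 0, -1, 0]
Σy = -2, Σy² = 20, M = 9
μ = -2/9 = -2/9,  σ² = 20/9 − (-2/9)² = 176/81
E[S_7] = 1 + 7·(-2/9) = -5/9


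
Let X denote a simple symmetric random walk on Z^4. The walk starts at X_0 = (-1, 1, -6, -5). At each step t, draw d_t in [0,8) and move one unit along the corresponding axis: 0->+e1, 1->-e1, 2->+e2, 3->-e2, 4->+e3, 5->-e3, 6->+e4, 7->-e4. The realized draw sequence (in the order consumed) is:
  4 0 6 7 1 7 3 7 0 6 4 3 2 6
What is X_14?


t=0: X=(-1, 1, -6, -5), d=4 → +e3, X_1=(-1, 1, -5, -5)
t=1: X=(-1, 1, -5, -5), d=0 → +e1, X_2=(0, 1, -5, -5)
t=2: X=(0, 1, -5, -5), d=6 → +e4, X_3=(0, 1, -5, -4)
t=3: X=(0, 1, -5, -4), d=7 → -e4, X_4=(0, 1, -5, -5)
t=4: X=(0, 1, -5, -5), d=1 → -e1, X_5=(-1, 1, -5, -5)
t=5: X=(-1, 1, -5, -5), d=7 → -e4, X_6=(-1, 1, -5, -6)
t=6: X=(-1, 1, -5, -6), d=3 → -e2, X_7=(-1, 0, -5, -6)
t=7: X=(-1, 0, -5, -6), d=7 → -e4, X_8=(-1, 0, -5, -7)
t=8: X=(-1, 0, -5, -7), d=0 → +e1, X_9=(0, 0, -5, -7)
t=9: X=(0, 0, -5, -7), d=6 → +e4, X_10=(0, 0, -5, -6)
t=10: X=(0, 0, -5, -6), d=4 → +e3, X_11=(0, 0, -4, -6)
t=11: X=(0, 0, -4, -6), d=3 → -e2, X_12=(0, -1, -4, -6)
t=12: X=(0, -1, -4, -6), d=2 → +e2, X_13=(0, 0, -4, -6)
t=13: X=(0, 0, -4, -6), d=6 → +e4, X_14=(0, 0, -4, -5)

(0, 0, -4, -5)


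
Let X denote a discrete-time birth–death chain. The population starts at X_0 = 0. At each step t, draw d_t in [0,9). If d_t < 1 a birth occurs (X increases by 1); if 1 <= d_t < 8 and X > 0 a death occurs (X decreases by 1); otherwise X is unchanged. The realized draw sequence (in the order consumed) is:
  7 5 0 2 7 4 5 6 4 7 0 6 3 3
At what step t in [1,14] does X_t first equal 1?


3

t=0: X=0, d=7 → hold, X_1=0
t=1: X=0, d=5 → hold, X_2=0
t=2: X=0, d=0 → birth, X_3=1
t=3: X=1, d=2 → death, X_4=0
t=4: X=0, d=7 → hold, X_5=0
t=5: X=0, d=4 → hold, X_6=0
t=6: X=0, d=5 → hold, X_7=0
t=7: X=0, d=6 → hold, X_8=0
t=8: X=0, d=4 → hold, X_9=0
t=9: X=0, d=7 → hold, X_10=0
t=10: X=0, d=0 → birth, X_11=1
t=11: X=1, d=6 → death, X_12=0
t=12: X=0, d=3 → hold, X_13=0
t=13: X=0, d=3 → hold, X_14=0


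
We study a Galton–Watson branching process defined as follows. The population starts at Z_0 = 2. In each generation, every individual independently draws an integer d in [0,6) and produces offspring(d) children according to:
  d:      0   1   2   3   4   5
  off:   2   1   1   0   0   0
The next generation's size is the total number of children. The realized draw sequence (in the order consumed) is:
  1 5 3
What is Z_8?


gen 0: Z_0=2, draws=[1, 5], offspring=[1, 0], Z_1=1
gen 1: Z_1=1, draws=[3], offspring=[0], Z_2=0
gen 2: Z_2=0, draws=[], offspring=[], Z_3=0
gen 3: Z_3=0, draws=[], offspring=[], Z_4=0
gen 4: Z_4=0, draws=[], offspring=[], Z_5=0
gen 5: Z_5=0, draws=[], offspring=[], Z_6=0
gen 6: Z_6=0, draws=[], offspring=[], Z_7=0
gen 7: Z_7=0, draws=[], offspring=[], Z_8=0

0


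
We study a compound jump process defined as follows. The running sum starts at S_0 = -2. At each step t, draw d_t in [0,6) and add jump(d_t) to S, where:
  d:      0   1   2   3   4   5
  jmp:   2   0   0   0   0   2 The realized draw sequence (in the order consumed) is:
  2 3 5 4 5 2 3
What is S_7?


t=0: S=-2, d=2, jump=0, S_1=-2
t=1: S=-2, d=3, jump=0, S_2=-2
t=2: S=-2, d=5, jump=2, S_3=0
t=3: S=0, d=4, jump=0, S_4=0
t=4: S=0, d=5, jump=2, S_5=2
t=5: S=2, d=2, jump=0, S_6=2
t=6: S=2, d=3, jump=0, S_7=2

2


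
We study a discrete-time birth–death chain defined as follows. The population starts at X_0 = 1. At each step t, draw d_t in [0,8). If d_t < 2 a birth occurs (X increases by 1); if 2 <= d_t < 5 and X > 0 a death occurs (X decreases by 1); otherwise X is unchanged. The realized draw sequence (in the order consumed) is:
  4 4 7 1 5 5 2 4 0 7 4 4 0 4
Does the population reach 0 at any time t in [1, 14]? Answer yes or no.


yes

t=0: X=1, d=4 → death, X_1=0
t=1: X=0, d=4 → hold, X_2=0
t=2: X=0, d=7 → hold, X_3=0
t=3: X=0, d=1 → birth, X_4=1
t=4: X=1, d=5 → hold, X_5=1
t=5: X=1, d=5 → hold, X_6=1
t=6: X=1, d=2 → death, X_7=0
t=7: X=0, d=4 → hold, X_8=0
t=8: X=0, d=0 → birth, X_9=1
t=9: X=1, d=7 → hold, X_10=1
t=10: X=1, d=4 → death, X_11=0
t=11: X=0, d=4 → hold, X_12=0
t=12: X=0, d=0 → birth, X_13=1
t=13: X=1, d=4 → death, X_14=0


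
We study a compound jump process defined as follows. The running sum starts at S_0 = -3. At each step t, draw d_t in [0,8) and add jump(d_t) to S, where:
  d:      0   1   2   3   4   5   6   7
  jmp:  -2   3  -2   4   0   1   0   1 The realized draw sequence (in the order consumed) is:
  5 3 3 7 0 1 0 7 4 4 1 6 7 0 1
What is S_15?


12

t=0: S=-3, d=5, jump=1, S_1=-2
t=1: S=-2, d=3, jump=4, S_2=2
t=2: S=2, d=3, jump=4, S_3=6
t=3: S=6, d=7, jump=1, S_4=7
t=4: S=7, d=0, jump=-2, S_5=5
t=5: S=5, d=1, jump=3, S_6=8
t=6: S=8, d=0, jump=-2, S_7=6
t=7: S=6, d=7, jump=1, S_8=7
t=8: S=7, d=4, jump=0, S_9=7
t=9: S=7, d=4, jump=0, S_10=7
t=10: S=7, d=1, jump=3, S_11=10
t=11: S=10, d=6, jump=0, S_12=10
t=12: S=10, d=7, jump=1, S_13=11
t=13: S=11, d=0, jump=-2, S_14=9
t=14: S=9, d=1, jump=3, S_15=12


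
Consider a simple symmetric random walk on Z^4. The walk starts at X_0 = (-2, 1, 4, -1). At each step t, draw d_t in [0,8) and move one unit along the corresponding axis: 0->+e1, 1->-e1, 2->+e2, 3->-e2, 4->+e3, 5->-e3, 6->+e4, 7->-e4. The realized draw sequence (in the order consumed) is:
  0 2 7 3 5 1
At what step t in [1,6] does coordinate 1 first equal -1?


t=0: X=(-2, 1, 4, -1), d=0 → +e1, X_1=(-1, 1, 4, -1)
t=1: X=(-1, 1, 4, -1), d=2 → +e2, X_2=(-1, 2, 4, -1)
t=2: X=(-1, 2, 4, -1), d=7 → -e4, X_3=(-1, 2, 4, -2)
t=3: X=(-1, 2, 4, -2), d=3 → -e2, X_4=(-1, 1, 4, -2)
t=4: X=(-1, 1, 4, -2), d=5 → -e3, X_5=(-1, 1, 3, -2)
t=5: X=(-1, 1, 3, -2), d=1 → -e1, X_6=(-2, 1, 3, -2)

1


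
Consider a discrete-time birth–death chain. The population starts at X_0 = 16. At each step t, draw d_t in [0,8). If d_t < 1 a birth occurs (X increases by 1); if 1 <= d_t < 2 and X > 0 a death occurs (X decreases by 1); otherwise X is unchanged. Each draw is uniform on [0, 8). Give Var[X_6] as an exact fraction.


X can drop by at most 1 per step and X_0 = 16 > T = 6, so X_t >= 16 − t >= 10 > 0 for every t <= 6: the floor at 0 (the 'and X > 0' condition) never binds. Hence X_6 = X_0 + Σ_{t<6} Y_t with i.i.d. increments Y_t = y(d_t) ∈ {+1, −1, 0}.
Outcome values over d=0..7: [1, -1, 0, 0, 0, 0, 0, 0]
Σy = 0, Σy² = 2, M = 8
μ = 0/8 = 0,  σ² = 2/8 − (0)² = 1/4
Independent increments: Var[X_6] = 6·σ² = 6·(1/4) = 3/2

3/2


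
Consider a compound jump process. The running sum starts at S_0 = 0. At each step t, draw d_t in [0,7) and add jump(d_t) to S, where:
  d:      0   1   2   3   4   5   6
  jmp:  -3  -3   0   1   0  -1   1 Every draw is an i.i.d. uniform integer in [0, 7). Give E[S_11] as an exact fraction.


-55/7

Outcome values over d=0..6: [-3, -3, 0, 1, 0, -1, 1]
Σy = -5, Σy² = 21, M = 7
μ = -5/7 = -5/7,  σ² = 21/7 − (-5/7)² = 122/49
E[S_11] = 0 + 11·(-5/7) = -55/7


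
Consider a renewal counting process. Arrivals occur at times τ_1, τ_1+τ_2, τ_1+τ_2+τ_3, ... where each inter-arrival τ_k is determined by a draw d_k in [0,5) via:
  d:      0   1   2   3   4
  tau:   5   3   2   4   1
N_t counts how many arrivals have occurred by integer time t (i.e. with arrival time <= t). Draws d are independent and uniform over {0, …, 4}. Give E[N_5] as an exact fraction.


4651/3125

Inter-arrival values over d=0..4: [5, 3, 2, 4, 1]
Each d has probability 1/5, so the pmf of τ is: f(1) = 1/5, f(2) = 1/5, f(3) = 1/5, f(4) = 1/5, f(5) = 1/5
Renewal equation for m(n) = E[N_n]: condition on τ_1 = k (if k <= n, one arrival plus a fresh copy on the remaining n−k steps): m(n) = F(n) + Σ_{k<=n} f(k)·m(n−k), where F(n) = P(τ <= n) and m(0) = 0
m(1) = F(1) = 1/5
m(2) = F(2) + f(1)·m(1) = 2/5 + 1/5·1/5 = 11/25
m(3) = F(3) + f(1)·m(2) + f(2)·m(1) = 3/5 + 1/5·11/25 + 1/5·1/5 = 91/125
m(4) = F(4) + f(1)·m(3) + f(2)·m(2) + f(3)·m(1) = 4/5 + 1/5·91/125 + 1/5·11/25 + 1/5·1/5 = 671/625
m(5) = F(5) + f(1)·m(4) + f(2)·m(3) + f(3)·m(2) + f(4)·m(1) = 1 + 1/5·671/625 + 1/5·91/125 + 1/5·11/25 + 1/5·1/5 = 4651/3125
E[N_5] = m(5) = 4651/3125


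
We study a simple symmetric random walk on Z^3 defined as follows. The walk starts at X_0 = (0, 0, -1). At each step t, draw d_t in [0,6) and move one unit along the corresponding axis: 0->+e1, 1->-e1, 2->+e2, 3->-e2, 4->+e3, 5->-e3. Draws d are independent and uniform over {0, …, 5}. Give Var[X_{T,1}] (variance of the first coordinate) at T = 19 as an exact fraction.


Outcome values over d=0..5: [1, -1, 0, 0, 0, 0]
Σy = 0, Σy² = 2, M = 6
μ = 0/6 = 0,  σ² = 2/6 − (0)² = 1/3
Independent increments: Var[X_19] = 19·σ² = 19·(1/3) = 19/3

19/3


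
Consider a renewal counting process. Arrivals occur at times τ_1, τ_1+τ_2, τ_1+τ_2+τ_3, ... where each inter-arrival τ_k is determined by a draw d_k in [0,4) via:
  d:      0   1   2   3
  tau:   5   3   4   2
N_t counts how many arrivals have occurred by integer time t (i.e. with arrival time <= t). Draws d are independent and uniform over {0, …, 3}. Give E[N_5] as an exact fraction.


Inter-arrival values over d=0..3: [5, 3, 4, 2]
Each d has probability 1/4, so the pmf of τ is: f(2) = 1/4, f(3) = 1/4, f(4) = 1/4, f(5) = 1/4
Renewal equation for m(n) = E[N_n]: condition on τ_1 = k (if k <= n, one arrival plus a fresh copy on the remaining n−k steps): m(n) = F(n) + Σ_{k<=n} f(k)·m(n−k), where F(n) = P(τ <= n) and m(0) = 0
m(1) = F(1) = 0
m(2) = F(2) = 1/4
m(3) = F(3) = 1/2
m(4) = F(4) + f(2)·m(2) = 3/4 + 1/4·1/4 = 13/16
m(5) = F(5) + f(2)·m(3) + f(3)·m(2) = 1 + 1/4·1/2 + 1/4·1/4 = 19/16
E[N_5] = m(5) = 19/16

19/16


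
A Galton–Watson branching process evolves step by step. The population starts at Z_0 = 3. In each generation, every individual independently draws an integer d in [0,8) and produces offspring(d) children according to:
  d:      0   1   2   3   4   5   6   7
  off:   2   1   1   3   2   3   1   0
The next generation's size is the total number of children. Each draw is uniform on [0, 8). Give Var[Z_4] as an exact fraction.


Outcome values over d=0..7: [2, 1, 1, 3, 2, 3, 1, 0]
Σy = 13, Σy² = 29, M = 8
μ = 13/8 = 13/8,  σ² = 29/8 − (13/8)² = 63/64
V_0 = 0, E_0 = 3
V_1 = 63/64·E_0 + (13/8)²·V_0 = 189/64;  E_1 = 39/8
V_2 = 63/64·E_1 + (13/8)²·V_1 = 51597/4096;  E_2 = 507/64
V_3 = 63/64·E_2 + (13/8)²·V_2 = 10764117/262144;  E_3 = 6591/512
V_4 = 63/64·E_3 + (13/8)²·V_3 = 2031735069/16777216;  E_4 = 85683/4096

2031735069/16777216


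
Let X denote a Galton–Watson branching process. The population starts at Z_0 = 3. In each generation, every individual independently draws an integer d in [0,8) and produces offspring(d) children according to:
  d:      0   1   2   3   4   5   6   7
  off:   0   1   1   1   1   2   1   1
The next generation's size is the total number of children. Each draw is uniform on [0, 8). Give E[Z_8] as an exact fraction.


Outcome values over d=0..7: [0, 1, 1, 1, 1, 2, 1, 1]
Σy = 8, Σy² = 10, M = 8
μ = 8/8 = 1,  σ² = 10/8 − (1)² = 1/4
E[Z_0] = 3
E[Z_1] = 1·E[Z_0] = 3
E[Z_2] = 1·E[Z_1] = 3
E[Z_3] = 1·E[Z_2] = 3
E[Z_4] = 1·E[Z_3] = 3
E[Z_5] = 1·E[Z_4] = 3
E[Z_6] = 1·E[Z_5] = 3
E[Z_7] = 1·E[Z_6] = 3
E[Z_8] = 1·E[Z_7] = 3

3


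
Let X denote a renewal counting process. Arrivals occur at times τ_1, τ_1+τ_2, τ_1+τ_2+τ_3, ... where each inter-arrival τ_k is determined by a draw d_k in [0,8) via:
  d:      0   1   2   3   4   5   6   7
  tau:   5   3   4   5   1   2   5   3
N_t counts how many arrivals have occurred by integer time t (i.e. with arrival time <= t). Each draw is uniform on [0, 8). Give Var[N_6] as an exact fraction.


Inter-arrival values over d=0..7: [5, 3, 4, 5, 1, 2, 5, 3]
Each d has probability 1/8, so the pmf of τ is: f(1) = 1/8, f(2) = 1/8, f(3) = 1/4, f(4) = 1/8, f(5) = 3/8
Let p_n(j) = P(N_n = j), with p_0 = [1]. Condition on τ_1: p_n(0) = P(τ > n), and for j >= 1, p_n(j) = Σ_{k<=n} f(k)·p_{n−k}(j−1)
p_1 = [7/8, 1/8]  (j = 0..1)
p_2 = [3/4, 15/64, 1/64]  (j = 0..2)
p_3 = [1/2, 29/64, 23/512, 1/512]  (j = 0..3)
p_4 = [3/8, 1/2, 15/128, 31/4096, 1/4096]  (j = 0..4)
p_5 = [0, 25/32, 99/512, 99/4096, 39/32768, 1/32768]  (j = 0..5)
p_6 = [0, 19/32, 179/512, 213/4096, 73/16384, 47/262144, 1/262144]  (j = 0..6)
E[N_6] = Σ j·p_6(j) = 384753/262144;  E[N_6²] = Σ j²·p_6(j) = 664827/262144
Var[N_6] = 664827/262144 − (384753/262144)² = 26245538079/68719476736

26245538079/68719476736


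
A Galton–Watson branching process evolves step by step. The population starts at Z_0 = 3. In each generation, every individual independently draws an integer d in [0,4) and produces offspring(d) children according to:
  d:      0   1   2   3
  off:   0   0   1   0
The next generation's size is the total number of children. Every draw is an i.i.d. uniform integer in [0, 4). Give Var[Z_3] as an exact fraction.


Outcome values over d=0..3: [0, 0, 1, 0]
Σy = 1, Σy² = 1, M = 4
μ = 1/4 = 1/4,  σ² = 1/4 − (1/4)² = 3/16
V_0 = 0, E_0 = 3
V_1 = 3/16·E_0 + (1/4)²·V_0 = 9/16;  E_1 = 3/4
V_2 = 3/16·E_1 + (1/4)²·V_1 = 45/256;  E_2 = 3/16
V_3 = 3/16·E_2 + (1/4)²·V_2 = 189/4096;  E_3 = 3/64

189/4096


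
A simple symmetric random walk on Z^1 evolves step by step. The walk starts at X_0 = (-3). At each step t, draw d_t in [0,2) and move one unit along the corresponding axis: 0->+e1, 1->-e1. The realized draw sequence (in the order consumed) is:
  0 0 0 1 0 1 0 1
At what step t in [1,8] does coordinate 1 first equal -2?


t=0: X=(-3), d=0 → +e1, X_1=(-2)
t=1: X=(-2), d=0 → +e1, X_2=(-1)
t=2: X=(-1), d=0 → +e1, X_3=(0)
t=3: X=(0), d=1 → -e1, X_4=(-1)
t=4: X=(-1), d=0 → +e1, X_5=(0)
t=5: X=(0), d=1 → -e1, X_6=(-1)
t=6: X=(-1), d=0 → +e1, X_7=(0)
t=7: X=(0), d=1 → -e1, X_8=(-1)

1


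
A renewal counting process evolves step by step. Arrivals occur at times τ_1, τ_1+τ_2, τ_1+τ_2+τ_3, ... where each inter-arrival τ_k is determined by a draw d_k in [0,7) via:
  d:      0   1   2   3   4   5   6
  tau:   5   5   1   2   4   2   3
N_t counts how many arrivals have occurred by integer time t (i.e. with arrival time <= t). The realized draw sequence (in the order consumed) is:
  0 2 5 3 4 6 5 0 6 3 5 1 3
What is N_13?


draw d_1=0: τ_1=5, arrival time A_1=5
draw d_2=2: τ_2=1, arrival time A_2=6
draw d_3=5: τ_3=2, arrival time A_3=8
draw d_4=3: τ_4=2, arrival time A_4=10
draw d_5=4: τ_5=4, arrival time A_5=14
draw d_6=6: τ_6=3, arrival time A_6=17
draw d_7=5: τ_7=2, arrival time A_7=19
draw d_8=0: τ_8=5, arrival time A_8=24
draw d_9=6: τ_9=3, arrival time A_9=27
draw d_10=3: τ_10=2, arrival time A_10=29
draw d_11=5: τ_11=2, arrival time A_11=31
draw d_12=1: τ_12=5, arrival time A_12=36
draw d_13=3: τ_13=2, arrival time A_13=38
N_t over t=0..13: 0:0 1:0 2:0 3:0 4:0 5:1 6:2 7:2 8:3 9:3 10:4 11:4 12:4 13:4

4


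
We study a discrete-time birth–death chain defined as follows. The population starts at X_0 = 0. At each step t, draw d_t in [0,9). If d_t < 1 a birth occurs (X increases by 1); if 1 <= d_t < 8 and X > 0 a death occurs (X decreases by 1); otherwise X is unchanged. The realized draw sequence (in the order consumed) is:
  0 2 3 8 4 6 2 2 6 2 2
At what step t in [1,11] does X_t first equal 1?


1

t=0: X=0, d=0 → birth, X_1=1
t=1: X=1, d=2 → death, X_2=0
t=2: X=0, d=3 → hold, X_3=0
t=3: X=0, d=8 → hold, X_4=0
t=4: X=0, d=4 → hold, X_5=0
t=5: X=0, d=6 → hold, X_6=0
t=6: X=0, d=2 → hold, X_7=0
t=7: X=0, d=2 → hold, X_8=0
t=8: X=0, d=6 → hold, X_9=0
t=9: X=0, d=2 → hold, X_10=0
t=10: X=0, d=2 → hold, X_11=0


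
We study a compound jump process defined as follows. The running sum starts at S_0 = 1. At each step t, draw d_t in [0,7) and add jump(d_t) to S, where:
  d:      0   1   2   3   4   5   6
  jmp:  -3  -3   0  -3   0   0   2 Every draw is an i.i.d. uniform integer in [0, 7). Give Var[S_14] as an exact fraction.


Outcome values over d=0..6: [-3, -3, 0, -3, 0, 0, 2]
Σy = -7, Σy² = 31, M = 7
μ = -7/7 = -1,  σ² = 31/7 − (-1)² = 24/7
Independent increments: Var[S_14] = 14·σ² = 14·(24/7) = 48

48


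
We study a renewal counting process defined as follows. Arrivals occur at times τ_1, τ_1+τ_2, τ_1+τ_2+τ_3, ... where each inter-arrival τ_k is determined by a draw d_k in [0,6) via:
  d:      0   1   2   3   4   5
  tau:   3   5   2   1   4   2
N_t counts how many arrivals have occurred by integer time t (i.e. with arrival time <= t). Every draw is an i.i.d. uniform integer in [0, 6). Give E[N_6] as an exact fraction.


Inter-arrival values over d=0..5: [3, 5, 2, 1, 4, 2]
Each d has probability 1/6, so the pmf of τ is: f(1) = 1/6, f(2) = 1/3, f(3) = 1/6, f(4) = 1/6, f(5) = 1/6
Renewal equation for m(n) = E[N_n]: condition on τ_1 = k (if k <= n, one arrival plus a fresh copy on the remaining n−k steps): m(n) = F(n) + Σ_{k<=n} f(k)·m(n−k), where F(n) = P(τ <= n) and m(0) = 0
m(1) = F(1) = 1/6
m(2) = F(2) + f(1)·m(1) = 1/2 + 1/6·1/6 = 19/36
m(3) = F(3) + f(1)·m(2) + f(2)·m(1) = 2/3 + 1/6·19/36 + 1/3·1/6 = 175/216
m(4) = F(4) + f(1)·m(3) + f(2)·m(2) + f(3)·m(1) = 5/6 + 1/6·175/216 + 1/3·19/36 + 1/6·1/6 = 1519/1296
m(5) = F(5) + f(1)·m(4) + f(2)·m(3) + f(3)·m(2) + f(4)·m(1) = 1 + 1/6·1519/1296 + 1/3·175/216 + 1/6·19/36 + 1/6·1/6 = 12295/7776
m(6) = F(6) + f(1)·m(5) + f(2)·m(4) + f(3)·m(3) + f(4)·m(2) + f(5)·m(1) = 1 + 1/6·12295/7776 + 1/3·1519/1296 + 1/6·175/216 + 1/6·19/36 + 1/6·1/6 = 88879/46656
E[N_6] = m(6) = 88879/46656

88879/46656


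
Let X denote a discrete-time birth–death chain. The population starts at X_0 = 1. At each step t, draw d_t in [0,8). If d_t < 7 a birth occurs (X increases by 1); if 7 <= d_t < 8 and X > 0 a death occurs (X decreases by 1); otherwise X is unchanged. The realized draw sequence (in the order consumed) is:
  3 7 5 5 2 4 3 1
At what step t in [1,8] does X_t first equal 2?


1

t=0: X=1, d=3 → birth, X_1=2
t=1: X=2, d=7 → death, X_2=1
t=2: X=1, d=5 → birth, X_3=2
t=3: X=2, d=5 → birth, X_4=3
t=4: X=3, d=2 → birth, X_5=4
t=5: X=4, d=4 → birth, X_6=5
t=6: X=5, d=3 → birth, X_7=6
t=7: X=6, d=1 → birth, X_8=7


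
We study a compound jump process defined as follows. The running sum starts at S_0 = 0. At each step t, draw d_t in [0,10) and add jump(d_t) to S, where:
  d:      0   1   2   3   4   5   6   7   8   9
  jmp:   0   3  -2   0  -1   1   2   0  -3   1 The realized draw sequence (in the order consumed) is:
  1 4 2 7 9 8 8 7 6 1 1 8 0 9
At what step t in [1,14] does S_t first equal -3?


9

t=0: S=0, d=1, jump=3, S_1=3
t=1: S=3, d=4, jump=-1, S_2=2
t=2: S=2, d=2, jump=-2, S_3=0
t=3: S=0, d=7, jump=0, S_4=0
t=4: S=0, d=9, jump=1, S_5=1
t=5: S=1, d=8, jump=-3, S_6=-2
t=6: S=-2, d=8, jump=-3, S_7=-5
t=7: S=-5, d=7, jump=0, S_8=-5
t=8: S=-5, d=6, jump=2, S_9=-3
t=9: S=-3, d=1, jump=3, S_10=0
t=10: S=0, d=1, jump=3, S_11=3
t=11: S=3, d=8, jump=-3, S_12=0
t=12: S=0, d=0, jump=0, S_13=0
t=13: S=0, d=9, jump=1, S_14=1


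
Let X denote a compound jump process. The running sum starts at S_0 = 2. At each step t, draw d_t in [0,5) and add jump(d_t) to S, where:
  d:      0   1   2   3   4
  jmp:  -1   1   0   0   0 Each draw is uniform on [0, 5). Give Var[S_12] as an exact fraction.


24/5

Outcome values over d=0..4: [-1, 1, 0, 0, 0]
Σy = 0, Σy² = 2, M = 5
μ = 0/5 = 0,  σ² = 2/5 − (0)² = 2/5
Independent increments: Var[S_12] = 12·σ² = 12·(2/5) = 24/5
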